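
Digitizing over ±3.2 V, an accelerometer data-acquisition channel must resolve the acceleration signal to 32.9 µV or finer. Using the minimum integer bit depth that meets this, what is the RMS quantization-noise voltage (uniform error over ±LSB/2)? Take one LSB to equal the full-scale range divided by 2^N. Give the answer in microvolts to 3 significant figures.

7.05 µV

Span: 3.2 V − (-3.2 V) = 6.4 V.
Need 2^N ≥ 6.4 V / 32.9 µV = 194500 → N_min = 18.
LSB = 6.4 V ÷ 2^18 = 6.4/262144 V = 24.414 µV.
RMS noise = LSB/√12 = 7.05 µV.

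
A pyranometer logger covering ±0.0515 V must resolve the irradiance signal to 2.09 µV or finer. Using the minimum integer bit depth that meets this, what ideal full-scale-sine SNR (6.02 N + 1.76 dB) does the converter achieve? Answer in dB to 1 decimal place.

98.1 dB

The full-scale span is 0.0515 − (-0.0515) = 0.103 V.
0.103 V / 2.09 µV = 49280. Since 2^15 = 32768 and 2^16 = 65536, N = 16.
SNR = 6.02 × 16 + 1.76 = 98.08 dB.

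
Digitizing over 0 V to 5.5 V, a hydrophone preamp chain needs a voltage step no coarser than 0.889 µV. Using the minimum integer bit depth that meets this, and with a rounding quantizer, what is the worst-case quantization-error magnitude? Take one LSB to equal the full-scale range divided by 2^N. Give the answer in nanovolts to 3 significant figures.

328 nV

V_FS = 5.5 V.
Required number of levels: 5.5/0.889 µV = 6.1867e6; smallest N with 2^N ≥ that is 23.
One LSB is 5.5 V / 8388608 = 0.65565 µV.
Half an LSB is 328 nV.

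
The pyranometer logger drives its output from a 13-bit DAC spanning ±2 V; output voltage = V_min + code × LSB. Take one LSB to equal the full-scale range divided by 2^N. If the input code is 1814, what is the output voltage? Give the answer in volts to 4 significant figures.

-1.114 V

Full-scale range = 2 V − (-2 V) = 4 V. LSB = 4 V / 2^13.
V_out = -2 + 1814 × (4/8192) V
      = -2 V + 0.885742 V = -1.11426 V.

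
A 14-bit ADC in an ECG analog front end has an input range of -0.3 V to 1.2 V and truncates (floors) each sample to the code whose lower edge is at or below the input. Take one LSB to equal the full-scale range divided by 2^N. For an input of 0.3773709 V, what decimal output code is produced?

7398

Span: 1.2 V − (-0.3 V) = 1.5 V. LSB = 1.5 V / 2^14 ≈ 91.55 µV.
code = ⌊(V_in − V_min)/LSB⌋ = ⌊(V_in − V_min) × 2^14 / range⌋
     = ⌊(0.3773709 − (-0.3)) × 16384 / 1.5⌋ = ⌊0.6773709 × 16384/1.5⌋
     = ⌊7398.697⌋ = 7398.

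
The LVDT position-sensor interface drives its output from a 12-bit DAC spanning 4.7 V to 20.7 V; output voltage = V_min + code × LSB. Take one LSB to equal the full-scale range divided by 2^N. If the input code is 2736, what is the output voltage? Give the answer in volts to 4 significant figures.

Span: 20.7 V − (4.7 V) = 16 V. LSB = 16 V / 2^12.
V_out = V_min + code × LSB = 4.7 V + 2736 × 16 V / 4096
      = 4.7 V + 10.6875 V = 15.3875 V.

15.39 V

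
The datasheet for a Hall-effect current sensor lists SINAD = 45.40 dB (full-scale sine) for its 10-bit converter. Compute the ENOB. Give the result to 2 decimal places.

7.25 bits

ENOB = (45.40 − 1.76)/6.02 = 7.2492 bits.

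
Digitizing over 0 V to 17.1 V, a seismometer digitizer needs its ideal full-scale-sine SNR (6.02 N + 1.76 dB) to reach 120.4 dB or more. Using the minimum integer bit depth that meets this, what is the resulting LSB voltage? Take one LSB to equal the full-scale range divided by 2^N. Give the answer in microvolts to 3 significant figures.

16.3 µV

Span = 17.1 V.
N ≥ (120.4 − 1.76)/6.02 = 19.708 → N_min = 20.
LSB = 17.1 V ÷ 2^20 = 17.1/1048576 V = 16.3 µV.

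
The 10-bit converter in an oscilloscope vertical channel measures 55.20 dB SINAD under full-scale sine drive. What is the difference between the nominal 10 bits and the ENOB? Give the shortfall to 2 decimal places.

1.12 bits

N_eff = (55.20 − 1.76)/6.02 = 8.8771 bits.
10 − 8.8771 = 1.12 bits below nominal.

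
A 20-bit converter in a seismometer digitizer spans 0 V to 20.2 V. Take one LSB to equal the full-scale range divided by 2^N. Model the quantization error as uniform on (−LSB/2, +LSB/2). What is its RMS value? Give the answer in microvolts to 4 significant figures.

5.561 µV

V_FS = 20.2 V.
LSB = 20.2 V / 2^20 = 19.2642 µV.
σ_q = LSB/√12 = 19.2642 µV/3.4641 = 5.561 µV.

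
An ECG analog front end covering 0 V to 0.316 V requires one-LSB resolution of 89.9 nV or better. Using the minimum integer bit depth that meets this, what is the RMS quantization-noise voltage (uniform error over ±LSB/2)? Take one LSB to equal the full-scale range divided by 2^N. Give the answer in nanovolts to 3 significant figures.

Range is 0.316 V.
0.316 V / 89.9 nV = 3.515e6. Since 2^21 = 2097152 and 2^22 = 4194304, N = 22.
LSB = 0.316 V ÷ 2^22 = 0.316/4194304 V = 75.340 nV.
RMS noise = LSB/√12 = 21.7 nV.

21.7 nV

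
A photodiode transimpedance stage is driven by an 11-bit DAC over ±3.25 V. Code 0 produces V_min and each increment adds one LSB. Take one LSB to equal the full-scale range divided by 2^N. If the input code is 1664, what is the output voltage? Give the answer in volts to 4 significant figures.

2.031 V

Span: 3.25 V − (-3.25 V) = 6.5 V. LSB = 6.5 V / 2^11.
V_out = V_min + code × LSB = -3.25 V + 1664 × 6.5 V / 2048
      = -3.25 + 5.28125 = 2.03125 V.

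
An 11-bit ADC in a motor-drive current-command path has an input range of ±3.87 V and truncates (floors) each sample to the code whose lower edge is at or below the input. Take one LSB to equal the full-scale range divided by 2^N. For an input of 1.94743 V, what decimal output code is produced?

1539

Span: 3.87 V − (-3.87 V) = 7.74 V. LSB = 7.74 V / 2^11 ≈ 3.779 mV.
(V_in − V_min) × 2^11/range = (1.94743 − (-3.87)) × 2048/7.74 = 1539.289.
Floor → code = 1539.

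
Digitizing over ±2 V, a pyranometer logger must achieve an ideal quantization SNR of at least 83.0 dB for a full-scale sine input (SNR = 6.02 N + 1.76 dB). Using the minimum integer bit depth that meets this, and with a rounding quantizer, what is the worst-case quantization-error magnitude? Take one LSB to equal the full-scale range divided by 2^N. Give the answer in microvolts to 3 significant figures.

122 µV

The full-scale span is 2 − (-2) = 4 V.
N ≥ (83.0 − 1.76)/6.02 = 13.495 → N_min = 14.
LSB = 4 V / 2^14 = 244.14 µV.
|e|_max = LSB/2 = 122 µV.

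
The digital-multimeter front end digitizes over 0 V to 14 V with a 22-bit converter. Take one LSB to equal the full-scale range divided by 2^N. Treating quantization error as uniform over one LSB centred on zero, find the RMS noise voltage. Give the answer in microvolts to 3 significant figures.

V_FS = 14 V.
LSB = 14 V / 2^22 = 3.3379 µV.
For a uniform distribution on [−LSB/2, +LSB/2], V_rms = LSB/√12 = 3.3379 µV/3.4641 = 0.964 µV.

0.964 µV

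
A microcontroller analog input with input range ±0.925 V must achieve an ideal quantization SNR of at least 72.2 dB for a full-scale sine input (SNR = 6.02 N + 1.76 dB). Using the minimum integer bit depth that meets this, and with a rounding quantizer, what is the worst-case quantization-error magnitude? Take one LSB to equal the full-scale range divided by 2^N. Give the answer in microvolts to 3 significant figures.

226 µV

Range = 0.925 − (-0.925) = 1.85 V.
6.02 N + 1.76 ≥ 72.2 gives N ≥ 11.701, so the minimum integer is 12.
LSB = 1.85 V ÷ 2^12 = 1.85/4096 V = 451.66 µV.
|e|_max = LSB/2 = 226 µV.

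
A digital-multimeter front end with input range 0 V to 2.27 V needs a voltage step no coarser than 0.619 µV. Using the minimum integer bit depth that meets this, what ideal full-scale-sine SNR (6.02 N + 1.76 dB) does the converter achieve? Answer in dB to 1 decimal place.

134.2 dB

Range is 2.27 V.
Required number of levels: 2.27/0.619 µV = 3.6672e6; smallest N with 2^N ≥ that is 22.
Ideal SNR at N = 22: 6.02·22 + 1.76 = 134.2 dB.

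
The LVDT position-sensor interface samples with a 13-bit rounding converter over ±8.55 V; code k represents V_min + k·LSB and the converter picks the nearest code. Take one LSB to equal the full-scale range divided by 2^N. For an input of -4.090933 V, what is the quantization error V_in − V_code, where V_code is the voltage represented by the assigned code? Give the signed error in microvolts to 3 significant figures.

+376 µV

Range = 8.55 − (-8.55) = 17.1 V. LSB = 17.1 V / 2^13 ≈ 2.087 mV.
Position in LSBs: (-4.090933 − (-8.55)) × 8192/17.1 = 2136.1799; rounding gives k = 2136.
V_code = V_min + k × range/2^13 = -8.55 + 2136 × 17.1/8192 = -4.091308594 V.
Error = V_in − V_code = -4.090933 − (-4.091308594) = +376 µV.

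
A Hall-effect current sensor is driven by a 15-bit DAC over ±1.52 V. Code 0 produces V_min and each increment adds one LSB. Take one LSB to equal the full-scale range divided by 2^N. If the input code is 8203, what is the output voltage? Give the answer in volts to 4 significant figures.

Span: 1.52 V − (-1.52 V) = 3.04 V. LSB = 3.04 V / 2^15.
Output = V_min + (8203/32768) × range = -1.52 + 0.250336 × 3.04 V
      = -1.52 V + 0.761021 V = -0.758979 V.

-0.7590 V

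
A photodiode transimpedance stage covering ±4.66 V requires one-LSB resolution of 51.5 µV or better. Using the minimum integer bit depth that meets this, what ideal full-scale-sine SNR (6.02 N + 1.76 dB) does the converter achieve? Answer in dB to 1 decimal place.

The full-scale span is 4.66 − (-4.66) = 9.32 V.
Need 2^N ≥ 9.32 V / 51.5 µV = 181000 → N_min = 18.
SNR = 6.02 × 18 + 1.76 = 110.12 dB.

110.1 dB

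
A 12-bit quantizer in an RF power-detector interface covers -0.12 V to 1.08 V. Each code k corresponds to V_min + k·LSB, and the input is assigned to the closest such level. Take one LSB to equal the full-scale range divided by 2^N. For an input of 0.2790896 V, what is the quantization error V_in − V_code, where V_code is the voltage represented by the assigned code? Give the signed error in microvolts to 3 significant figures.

The full-scale span is 1.08 − (-0.12) = 1.2 V. LSB = 1.2 V / 2^12 ≈ 293.0 µV.
(V_in − V_min)/LSB = (0.2790896 − (-0.12)) × 4096/1.2 = 1362.2258 → nearest code k = 1362.
V_code = -0.12 + (1362/4096) × 1.2 = 0.2790234375 V.
e = 0.2790896 − (0.2790234375) = +66.2 µV.

+66.2 µV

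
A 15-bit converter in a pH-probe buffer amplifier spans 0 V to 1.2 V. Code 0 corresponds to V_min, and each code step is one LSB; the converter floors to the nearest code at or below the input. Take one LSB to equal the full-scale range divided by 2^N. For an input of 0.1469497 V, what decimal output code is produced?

Range is 1.2 V. LSB = 1.2 V / 2^15 ≈ 36.62 µV.
V_in − V_min = 0.1469497 − (0) = 0.1469497 V.
Divide by LSB: 0.1469497 × 32768/1.2 = 4012.7065.
Truncating gives code 4012.

4012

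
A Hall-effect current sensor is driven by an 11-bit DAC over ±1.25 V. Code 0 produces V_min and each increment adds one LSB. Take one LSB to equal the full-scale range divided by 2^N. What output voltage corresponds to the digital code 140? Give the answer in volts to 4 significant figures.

The full-scale span is 1.25 − (-1.25) = 2.5 V. LSB = 2.5 V / 2^11.
V_out = -1.25 + 140 × (2.5/2048) V
      = -1.25 V + 0.170898 V = -1.07910 V.

-1.079 V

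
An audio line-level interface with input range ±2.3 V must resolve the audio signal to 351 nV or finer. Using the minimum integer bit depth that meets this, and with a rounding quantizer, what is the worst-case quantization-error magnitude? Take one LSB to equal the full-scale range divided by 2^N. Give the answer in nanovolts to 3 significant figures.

Full-scale range = 2.3 V − (-2.3 V) = 4.6 V.
Required number of levels: 4.6/351 nV = 1.3105e7; smallest N with 2^N ≥ that is 24.
LSB = 4.6 V / 2^24 = 274.18 nV.
Half an LSB is 137 nV.

137 nV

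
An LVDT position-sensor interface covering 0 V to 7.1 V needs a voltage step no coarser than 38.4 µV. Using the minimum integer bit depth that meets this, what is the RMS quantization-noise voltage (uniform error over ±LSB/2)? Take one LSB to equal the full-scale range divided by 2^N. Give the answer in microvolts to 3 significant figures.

Span = 7.1 V.
Required number of levels: 7.1/38.4 µV = 184900; smallest N with 2^N ≥ that is 18.
One LSB is 7.1 V / 262144 = 27.084 µV.
V_rms = LSB/√12 = 7.82 µV.

7.82 µV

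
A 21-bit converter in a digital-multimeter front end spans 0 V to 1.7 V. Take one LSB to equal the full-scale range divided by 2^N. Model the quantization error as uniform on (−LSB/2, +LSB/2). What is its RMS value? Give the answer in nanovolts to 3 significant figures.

Range is 1.7 V.
LSB = 1.7 V / 2^21 = 0.81062 µV.
RMS of a uniform error over width LSB is LSB/√12 = 234 nV.

234 nV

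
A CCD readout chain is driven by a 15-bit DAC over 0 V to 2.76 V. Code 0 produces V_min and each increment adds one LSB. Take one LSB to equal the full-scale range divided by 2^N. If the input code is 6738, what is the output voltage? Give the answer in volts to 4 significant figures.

0.5675 V

Span = 2.76 V. LSB = 2.76 V / 2^15.
Output = V_min + (6738/32768) × range = 0 + 0.205627 × 2.76 V
      = 0 V + 0.567532 V = 0.567532 V.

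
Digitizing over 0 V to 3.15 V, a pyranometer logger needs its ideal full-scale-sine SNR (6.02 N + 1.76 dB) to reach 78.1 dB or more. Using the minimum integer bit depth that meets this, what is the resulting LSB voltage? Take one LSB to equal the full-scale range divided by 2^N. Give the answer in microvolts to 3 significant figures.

385 µV

V_FS = 3.15 V.
Required N = ⌈(78.1 − 1.76)/6.02⌉ = ⌈12.681⌉ = 13.
One LSB is 3.15 V / 8192 = 385 µV.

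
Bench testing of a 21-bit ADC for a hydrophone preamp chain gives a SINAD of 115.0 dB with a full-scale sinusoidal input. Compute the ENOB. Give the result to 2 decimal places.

ENOB = (115.0 − 1.76)/6.02 = 18.8106 bits.

18.81 bits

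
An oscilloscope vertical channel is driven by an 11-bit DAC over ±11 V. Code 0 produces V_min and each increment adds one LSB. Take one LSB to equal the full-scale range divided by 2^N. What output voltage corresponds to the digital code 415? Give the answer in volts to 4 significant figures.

-6.542 V

Full-scale range = 11 V − (-11 V) = 22 V. LSB = 22 V / 2^11.
V_out = V_min + code × LSB = -11 V + 415 × 22 V / 2048
      = -11 + 4.45801 = -6.54199 V.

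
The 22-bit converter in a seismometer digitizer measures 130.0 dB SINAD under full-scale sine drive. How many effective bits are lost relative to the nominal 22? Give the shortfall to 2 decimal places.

Effective bits = (130.0 − 1.76)/6.02 = 21.3023.
Shortfall = 22 − 21.3023 = 0.6977 bits.

0.70 bits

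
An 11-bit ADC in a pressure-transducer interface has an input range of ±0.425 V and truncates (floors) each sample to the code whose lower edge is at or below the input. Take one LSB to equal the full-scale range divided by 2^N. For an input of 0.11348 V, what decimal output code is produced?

1297

Full-scale range = 0.425 V − (-0.425 V) = 0.85 V. LSB = 0.85 V / 2^11 ≈ 415.0 µV.
(V_in − V_min) × 2^11/range = (0.11348 − (-0.425)) × 2048/0.85 = 1297.420.
Floor → code = 1297.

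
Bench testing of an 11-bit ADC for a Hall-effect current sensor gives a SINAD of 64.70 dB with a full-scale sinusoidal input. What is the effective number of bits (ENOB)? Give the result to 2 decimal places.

(64.70 − 1.76) / 6.02 = 62.94/6.02 = 10.4551 effective bits.

10.46 bits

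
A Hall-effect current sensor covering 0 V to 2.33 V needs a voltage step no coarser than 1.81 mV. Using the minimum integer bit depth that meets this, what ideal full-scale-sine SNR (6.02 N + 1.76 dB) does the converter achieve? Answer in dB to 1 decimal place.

68.0 dB

Span = 2.33 V.
Need 2^N ≥ 2.33 V / 1.81 mV = 1287 → N_min = 11.
6.02(11) + 1.76 = 67.98 dB.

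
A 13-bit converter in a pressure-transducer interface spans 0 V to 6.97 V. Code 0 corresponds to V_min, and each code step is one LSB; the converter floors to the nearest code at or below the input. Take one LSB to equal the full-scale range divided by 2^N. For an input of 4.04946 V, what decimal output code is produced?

Span = 6.97 V. LSB = 6.97 V / 2^13 ≈ 0.8508 mV.
code = ⌊(V_in − V_min)/LSB⌋ = ⌊(V_in − V_min) × 2^13 / range⌋
     = ⌊(4.04946 − (0)) × 8192 / 6.97⌋ = ⌊4.04946 × 8192/6.97⌋
     = ⌊4759.423⌋ = 4759.

4759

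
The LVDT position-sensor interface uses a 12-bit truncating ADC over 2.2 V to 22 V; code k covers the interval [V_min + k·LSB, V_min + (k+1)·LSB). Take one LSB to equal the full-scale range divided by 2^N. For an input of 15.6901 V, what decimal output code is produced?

Range = 22 − (2.2) = 19.8 V. LSB = 19.8 V / 2^12 ≈ 4.834 mV.
code = ⌊(V_in − V_min)/LSB⌋ = ⌊(V_in − V_min) × 2^12 / range⌋
     = ⌊(15.6901 − (2.2)) × 4096 / 19.8⌋ = ⌊13.4901 × 4096/19.8⌋
     = ⌊2790.679⌋ = 2790.

2790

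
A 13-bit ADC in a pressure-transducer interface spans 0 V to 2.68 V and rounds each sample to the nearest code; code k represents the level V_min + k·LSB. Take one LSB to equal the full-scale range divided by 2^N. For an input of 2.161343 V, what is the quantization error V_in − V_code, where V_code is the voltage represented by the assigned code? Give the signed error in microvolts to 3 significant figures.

Range is 2.68 V. LSB = 2.68 V / 2^13 ≈ 327.1 µV.
Position in LSBs: (2.161343 − (0)) × 8192/2.68 = 6606.6126; rounding gives k = 6607.
V_code = 0 + (6607/8192) × 2.68 = 2.161469727 V.
e = 2.161343 − (2.161469727) = −127 µV.

−127 µV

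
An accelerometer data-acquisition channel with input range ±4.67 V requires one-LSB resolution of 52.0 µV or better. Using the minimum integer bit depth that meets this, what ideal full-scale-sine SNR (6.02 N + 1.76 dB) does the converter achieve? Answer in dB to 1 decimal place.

Span: 4.67 V − (-4.67 V) = 9.34 V.
Levels needed ≥ 9.34/52.0 µV = 179600. 2^18 = 262144 suffices, so N_min = 18.
SNR = 6.02 × 18 + 1.76 = 110.12 dB.

110.1 dB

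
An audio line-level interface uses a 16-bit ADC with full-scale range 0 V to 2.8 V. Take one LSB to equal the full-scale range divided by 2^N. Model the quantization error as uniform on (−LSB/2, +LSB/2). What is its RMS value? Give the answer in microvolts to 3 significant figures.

12.3 µV

Full-scale range = 2.8 V.
Step size = 2.8/65536 V = 42.725 µV.
V_rms = LSB/√12 = 42.725 µV / √12 = 12.3 µV.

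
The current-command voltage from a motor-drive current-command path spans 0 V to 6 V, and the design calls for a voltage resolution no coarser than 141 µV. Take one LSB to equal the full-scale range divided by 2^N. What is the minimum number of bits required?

V_FS = 6 V.
Required number of levels: 6/141 µV = 42553; smallest N with 2^N ≥ that is 16.

16 bits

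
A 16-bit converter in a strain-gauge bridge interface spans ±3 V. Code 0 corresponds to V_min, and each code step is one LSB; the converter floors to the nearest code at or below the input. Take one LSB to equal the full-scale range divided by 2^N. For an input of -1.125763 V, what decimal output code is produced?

20471

Full-scale range = 3 V − (-3 V) = 6 V. LSB = 6 V / 2^16 ≈ 91.55 µV.
(V_in − V_min) × 2^16/range = (-1.125763 − (-3)) × 65536/6 = 20471.666.
Floor → code = 20471.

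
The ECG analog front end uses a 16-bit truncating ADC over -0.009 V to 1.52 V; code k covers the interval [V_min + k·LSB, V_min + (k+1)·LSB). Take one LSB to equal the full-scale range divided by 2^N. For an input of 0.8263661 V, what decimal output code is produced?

Full-scale range = 1.52 V − (-0.009 V) = 1.529 V. LSB = 1.529 V / 2^16 ≈ 23.33 µV.
code = ⌊(V_in − V_min)/LSB⌋ = ⌊(V_in − V_min) × 2^16 / range⌋
     = ⌊(0.8263661 − (-0.009)) × 65536 / 1.529⌋ = ⌊0.8353661 × 65536/1.529⌋
     = ⌊35805.463⌋ = 35805.

35805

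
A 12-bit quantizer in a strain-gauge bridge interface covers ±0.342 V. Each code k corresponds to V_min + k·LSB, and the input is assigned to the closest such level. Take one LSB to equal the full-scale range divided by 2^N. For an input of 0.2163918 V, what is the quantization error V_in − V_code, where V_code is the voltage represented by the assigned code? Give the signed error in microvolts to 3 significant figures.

The full-scale span is 0.342 − (-0.342) = 0.684 V. LSB = 0.684 V / 2^12 ≈ 167.0 µV.
(0.2163918 − (-0.342)) / LSB = 0.5583918 × 4096/0.684 = 3343.8199. Nearest integer: k = 3344.
V_code = V_min + k × range/2^12 = -0.342 + 3344 × 0.684/4096 = 0.2164218750 V.
e = 0.2163918 − (0.2164218750) = −30.1 µV.

−30.1 µV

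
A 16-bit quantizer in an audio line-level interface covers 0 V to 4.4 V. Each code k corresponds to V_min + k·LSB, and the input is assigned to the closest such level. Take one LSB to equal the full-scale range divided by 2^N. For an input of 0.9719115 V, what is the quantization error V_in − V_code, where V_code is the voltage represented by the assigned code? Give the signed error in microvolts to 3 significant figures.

V_FS = 4.4 V. LSB = 4.4 V / 2^16 ≈ 67.14 µV.
Position in LSBs: (0.9719115 − (0)) × 65536/4.4 = 14476.1800; rounding gives k = 14476.
V_code = 0 + (14476/65536) × 4.4 = 0.97189941406 V.
e = 0.9719115 − (0.97189941406) = +12.1 µV.

+12.1 µV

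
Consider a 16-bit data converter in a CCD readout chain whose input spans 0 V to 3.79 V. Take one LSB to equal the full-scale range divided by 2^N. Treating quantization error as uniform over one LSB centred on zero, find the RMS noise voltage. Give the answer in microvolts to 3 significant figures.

16.7 µV

Full-scale range = 3.79 V.
LSB = 3.79 V / 2^16 = 57.831 µV.
σ_q = LSB/√12 = 57.831 µV/3.4641 = 16.7 µV.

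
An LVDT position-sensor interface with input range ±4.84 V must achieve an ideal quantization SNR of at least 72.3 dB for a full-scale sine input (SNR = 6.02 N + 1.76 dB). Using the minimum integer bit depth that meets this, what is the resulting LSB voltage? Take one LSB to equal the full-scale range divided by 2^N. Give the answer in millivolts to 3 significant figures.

2.36 mV

The full-scale span is 4.84 − (-4.84) = 9.68 V.
Required N = ⌈(72.3 − 1.76)/6.02⌉ = ⌈11.718⌉ = 12.
Step size = 9.68/4096 V = 2.36 mV.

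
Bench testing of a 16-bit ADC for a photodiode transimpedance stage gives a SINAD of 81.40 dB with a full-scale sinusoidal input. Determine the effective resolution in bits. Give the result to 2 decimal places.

13.23 bits

(81.40 − 1.76) / 6.02 = 79.64/6.02 = 13.2292 effective bits.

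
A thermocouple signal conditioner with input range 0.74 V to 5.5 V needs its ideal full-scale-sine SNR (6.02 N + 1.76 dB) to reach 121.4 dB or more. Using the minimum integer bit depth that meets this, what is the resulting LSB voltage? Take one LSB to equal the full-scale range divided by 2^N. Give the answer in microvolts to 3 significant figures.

4.54 µV

Span: 5.5 V − (0.74 V) = 4.76 V.
N ≥ (121.4 − 1.76)/6.02 = 19.874 → N_min = 20.
LSB = 4.76 V / 2^20 = 4.54 µV.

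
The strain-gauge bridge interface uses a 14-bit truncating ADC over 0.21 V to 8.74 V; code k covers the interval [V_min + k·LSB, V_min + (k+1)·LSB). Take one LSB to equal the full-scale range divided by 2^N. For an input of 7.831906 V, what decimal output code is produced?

14639

The full-scale span is 8.74 − (0.21) = 8.53 V. LSB = 8.53 V / 2^14 ≈ 0.5206 mV.
(V_in − V_min) × 2^14/range = (7.831906 − (0.21)) × 16384/8.53 = 14639.778.
Floor → code = 14639.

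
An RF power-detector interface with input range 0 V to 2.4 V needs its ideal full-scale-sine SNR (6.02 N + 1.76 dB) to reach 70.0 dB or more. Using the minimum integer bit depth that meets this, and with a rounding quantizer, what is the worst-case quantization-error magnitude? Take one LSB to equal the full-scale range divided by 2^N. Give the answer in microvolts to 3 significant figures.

Span = 2.4 V.
Required N = ⌈(70.0 − 1.76)/6.02⌉ = ⌈11.336⌉ = 12.
One LSB is 2.4 V / 4096 = 0.58594 mV.
Half an LSB is 293 µV.

293 µV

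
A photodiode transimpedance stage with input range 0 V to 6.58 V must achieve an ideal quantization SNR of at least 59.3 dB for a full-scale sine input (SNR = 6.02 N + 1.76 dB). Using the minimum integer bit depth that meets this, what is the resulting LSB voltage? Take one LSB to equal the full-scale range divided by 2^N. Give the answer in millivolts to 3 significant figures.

6.43 mV

V_FS = 6.58 V.
Required N = ⌈(59.3 − 1.76)/6.02⌉ = ⌈9.558⌉ = 10.
One LSB is 6.58 V / 1024 = 6.43 mV.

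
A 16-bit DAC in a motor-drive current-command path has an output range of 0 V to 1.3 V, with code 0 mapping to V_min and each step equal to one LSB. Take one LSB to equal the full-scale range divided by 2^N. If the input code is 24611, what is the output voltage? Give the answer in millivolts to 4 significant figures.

Full-scale range = 1.3 V. LSB = 1.3 V / 2^16.
V_out = V_min + code × LSB = 0 V + 24611 × 1.3 V / 65536
      = 0 V + 0.488194 V = 0.488194 V.

488.2 mV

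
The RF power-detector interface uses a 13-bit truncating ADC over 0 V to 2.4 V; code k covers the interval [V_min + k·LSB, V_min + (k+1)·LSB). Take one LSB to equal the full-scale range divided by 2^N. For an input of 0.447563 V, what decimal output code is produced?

Span = 2.4 V. LSB = 2.4 V / 2^13 ≈ 293.0 µV.
V_in − V_min = 0.447563 − (0) = 0.447563 V.
Divide by LSB: 0.447563 × 8192/2.4 = 1527.6817.
Truncating gives code 1527.

1527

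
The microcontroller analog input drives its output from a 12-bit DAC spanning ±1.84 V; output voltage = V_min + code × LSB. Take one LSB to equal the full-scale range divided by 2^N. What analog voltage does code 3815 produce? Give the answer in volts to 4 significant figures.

Full-scale range = 1.84 V − (-1.84 V) = 3.68 V. LSB = 3.68 V / 2^12.
Output = V_min + (3815/4096) × range = -1.84 + 0.931396 × 3.68 V
      = -1.84 V + 3.42754 V = 1.58754 V.

1.588 V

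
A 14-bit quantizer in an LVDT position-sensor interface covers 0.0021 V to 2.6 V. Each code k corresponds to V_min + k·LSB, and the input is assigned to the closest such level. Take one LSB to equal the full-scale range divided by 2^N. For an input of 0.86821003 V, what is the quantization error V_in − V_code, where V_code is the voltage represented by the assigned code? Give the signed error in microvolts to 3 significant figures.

Range = 2.6 − (0.0021) = 2.5979 V. LSB = 2.5979 V / 2^14 ≈ 158.6 µV.
(V_in − V_min)/LSB = (0.86821003 − (0.0021)) × 16384/2.5979 = 5462.2375 → nearest code k = 5462.
V_code = V_min + k × range/2^14 = 0.0021 + 5462 × 2.5979/16384 = 0.86817237549 V.
e = 0.86821003 − (0.86817237549) = +37.7 µV.

+37.7 µV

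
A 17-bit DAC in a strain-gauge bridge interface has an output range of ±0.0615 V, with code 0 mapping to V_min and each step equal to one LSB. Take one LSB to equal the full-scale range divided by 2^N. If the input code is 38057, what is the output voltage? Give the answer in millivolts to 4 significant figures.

Range = 0.0615 − (-0.0615) = 0.123 V. LSB = 0.123 V / 2^17.
Output = V_min + (38057/131072) × range = -0.0615 + 0.290352 × 0.123 V
      = -0.0615 V + 0.0357133 V = -0.0257867 V.

-25.79 mV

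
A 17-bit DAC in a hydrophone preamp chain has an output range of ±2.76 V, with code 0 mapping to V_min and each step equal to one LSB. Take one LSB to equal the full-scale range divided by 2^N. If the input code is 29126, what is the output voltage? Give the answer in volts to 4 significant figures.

The full-scale span is 2.76 − (-2.76) = 5.52 V. LSB = 5.52 V / 2^17.
V_out = V_min + code × LSB = -2.76 V + 29126 × 5.52 V / 131072
      = -2.76 V + 1.22662 V = -1.53338 V.

-1.533 V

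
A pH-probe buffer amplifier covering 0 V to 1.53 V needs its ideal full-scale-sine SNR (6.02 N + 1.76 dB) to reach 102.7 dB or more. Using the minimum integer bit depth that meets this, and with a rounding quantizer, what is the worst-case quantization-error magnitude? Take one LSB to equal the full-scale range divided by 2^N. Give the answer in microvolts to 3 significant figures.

V_FS = 1.53 V.
Solving 6.02 N ≥ 102.7 − 1.76: N ≥ 16.767. Round up → N = 17.
LSB = 1.53 V ÷ 2^17 = 1.53/131072 V = 11.673 µV.
Max error for round-to-nearest is LSB/2 = 5.84 µV.

5.84 µV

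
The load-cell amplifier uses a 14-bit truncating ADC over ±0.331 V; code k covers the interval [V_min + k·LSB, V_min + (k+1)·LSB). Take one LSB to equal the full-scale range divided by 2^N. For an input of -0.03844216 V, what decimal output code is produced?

Range = 0.331 − (-0.331) = 0.662 V. LSB = 0.662 V / 2^14 ≈ 40.41 µV.
(V_in − V_min) × 2^14/range = (-0.03844216 − (-0.331)) × 16384/0.662 = 7240.586.
Floor → code = 7240.

7240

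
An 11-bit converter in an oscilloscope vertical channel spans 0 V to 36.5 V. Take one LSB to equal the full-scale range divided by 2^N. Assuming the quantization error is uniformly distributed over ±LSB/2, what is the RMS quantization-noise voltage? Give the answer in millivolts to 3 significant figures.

Span = 36.5 V.
Step size = 36.5/2048 V = 17.822 mV.
RMS of a uniform error over width LSB is LSB/√12 = 5.14 mV.

5.14 mV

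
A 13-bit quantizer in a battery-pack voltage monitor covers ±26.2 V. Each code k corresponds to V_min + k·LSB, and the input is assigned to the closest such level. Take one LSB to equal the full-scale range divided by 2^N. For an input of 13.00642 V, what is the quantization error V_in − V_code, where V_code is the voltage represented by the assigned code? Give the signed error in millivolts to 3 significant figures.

Span: 26.2 V − (-26.2 V) = 52.4 V. LSB = 52.4 V / 2^13 ≈ 6.396 mV.
(13.00642 − (-26.2)) / LSB = 39.20642 × 8192/52.4 = 6129.3701. Nearest integer: k = 6129.
V_code = V_min + k × range/2^13 = -26.2 + 6129 × 52.4/8192 = 13.00405273 V.
Error = V_in − V_code = 13.00642 − (13.00405273) = +2.37 mV.

+2.37 mV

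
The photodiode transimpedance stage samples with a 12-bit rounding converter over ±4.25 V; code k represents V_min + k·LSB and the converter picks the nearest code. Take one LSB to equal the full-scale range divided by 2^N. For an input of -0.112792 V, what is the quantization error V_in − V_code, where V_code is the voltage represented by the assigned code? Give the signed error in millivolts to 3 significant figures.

−0.731 mV

Full-scale range = 4.25 V − (-4.25 V) = 8.5 V. LSB = 8.5 V / 2^12 ≈ 2.075 mV.
(V_in − V_min)/LSB = (-0.112792 − (-4.25)) × 4096/8.5 = 1993.6475 → nearest code k = 1994.
V_code = V_min + k × range/2^12 = -4.25 + 1994 × 8.5/4096 = -0.1120605469 V.
e = -0.112792 − (-0.1120605469) = −0.731 mV.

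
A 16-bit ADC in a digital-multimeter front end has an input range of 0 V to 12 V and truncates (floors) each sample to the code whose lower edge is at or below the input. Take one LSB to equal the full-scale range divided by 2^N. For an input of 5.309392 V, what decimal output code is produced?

28996

V_FS = 12 V. LSB = 12 V / 2^16 ≈ 183.1 µV.
(V_in − V_min) × 2^16/range = (5.309392 − (0)) × 65536/12 = 28996.360.
Floor → code = 28996.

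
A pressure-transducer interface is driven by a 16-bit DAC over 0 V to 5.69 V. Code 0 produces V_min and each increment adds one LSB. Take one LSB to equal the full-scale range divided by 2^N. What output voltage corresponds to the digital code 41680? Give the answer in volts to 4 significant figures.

3.619 V

V_FS = 5.69 V. LSB = 5.69 V / 2^16.
Output = V_min + (41680/65536) × range = 0 + 0.635986 × 5.69 V
      = 0 V + 3.61876 V = 3.61876 V.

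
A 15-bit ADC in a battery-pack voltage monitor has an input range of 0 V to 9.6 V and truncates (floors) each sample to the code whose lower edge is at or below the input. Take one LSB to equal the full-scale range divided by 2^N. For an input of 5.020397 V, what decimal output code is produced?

Full-scale range = 9.6 V. LSB = 9.6 V / 2^15 ≈ 293.0 µV.
V_in − V_min = 5.020397 − (0) = 5.020397 V.
Divide by LSB: 5.020397 × 32768/9.6 = 17136.2884.
Truncating gives code 17136.

17136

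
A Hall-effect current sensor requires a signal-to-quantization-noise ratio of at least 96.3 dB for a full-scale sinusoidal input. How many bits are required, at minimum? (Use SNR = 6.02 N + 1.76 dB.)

Required N = ⌈(96.3 − 1.76)/6.02⌉ = ⌈15.704⌉ = 16.

16 bits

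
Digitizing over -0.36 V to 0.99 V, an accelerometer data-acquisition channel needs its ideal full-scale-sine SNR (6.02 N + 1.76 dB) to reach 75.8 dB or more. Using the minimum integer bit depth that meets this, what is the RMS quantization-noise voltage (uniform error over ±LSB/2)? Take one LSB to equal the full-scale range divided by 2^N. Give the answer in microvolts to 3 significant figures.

Range = 0.99 − (-0.36) = 1.35 V.
N ≥ (75.8 − 1.76)/6.02 = 12.299 → N_min = 13.
LSB = 1.35 V ÷ 2^13 = 1.35/8192 V = 164.79 µV.
RMS noise = LSB/√12 = 47.6 µV.

47.6 µV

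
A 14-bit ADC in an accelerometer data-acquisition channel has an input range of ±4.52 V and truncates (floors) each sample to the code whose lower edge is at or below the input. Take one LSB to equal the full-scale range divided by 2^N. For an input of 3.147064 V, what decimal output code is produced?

The full-scale span is 4.52 − (-4.52) = 9.04 V. LSB = 9.04 V / 2^14 ≈ 0.5518 mV.
V_in − V_min = 3.147064 − (-4.52) = 7.667064 V.
Divide by LSB: 7.667064 × 16384/9.04 = 13895.7054.
Truncating gives code 13895.

13895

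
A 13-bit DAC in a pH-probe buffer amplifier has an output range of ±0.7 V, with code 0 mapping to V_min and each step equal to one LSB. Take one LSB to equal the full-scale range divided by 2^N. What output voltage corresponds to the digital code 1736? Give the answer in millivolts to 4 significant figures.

-403.3 mV

The full-scale span is 0.7 − (-0.7) = 1.4 V. LSB = 1.4 V / 2^13.
Output = V_min + (1736/8192) × range = -0.7 + 0.211914 × 1.4 V
      = -0.7 + 0.296680 = -0.403320 V.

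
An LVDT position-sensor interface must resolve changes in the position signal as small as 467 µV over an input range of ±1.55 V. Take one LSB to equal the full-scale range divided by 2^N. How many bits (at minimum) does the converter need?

Full-scale range = 1.55 V − (-1.55 V) = 3.1 V.
Need 2^N ≥ 3.1 V / 467 µV = 6638 → N_min = 13.

13 bits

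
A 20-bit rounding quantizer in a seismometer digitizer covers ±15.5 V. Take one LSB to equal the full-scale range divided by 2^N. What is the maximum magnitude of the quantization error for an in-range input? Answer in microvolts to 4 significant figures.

Range = 15.5 − (-15.5) = 31 V.
Step size = 31/1048576 V = 29.5639 µV.
Worst-case error for round-to-nearest is half an LSB: 14.78 µV.

14.78 µV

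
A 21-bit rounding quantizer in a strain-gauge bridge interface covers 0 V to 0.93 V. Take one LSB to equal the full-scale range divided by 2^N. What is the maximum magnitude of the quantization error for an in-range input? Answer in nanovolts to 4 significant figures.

221.7 nV

Full-scale range = 0.93 V.
LSB = 0.93 V ÷ 2^21 = 0.93/2097152 V = 443.459 nV.
Worst-case error for round-to-nearest is half an LSB: 221.7 nV.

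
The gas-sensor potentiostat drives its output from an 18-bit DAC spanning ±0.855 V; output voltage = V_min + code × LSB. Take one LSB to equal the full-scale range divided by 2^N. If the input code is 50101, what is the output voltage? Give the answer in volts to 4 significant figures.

Full-scale range = 0.855 V − (-0.855 V) = 1.71 V. LSB = 1.71 V / 2^18.
Output = V_min + (50101/262144) × range = -0.855 + 0.191120 × 1.71 V
      = -0.855 + 0.326815 = -0.528185 V.

-0.5282 V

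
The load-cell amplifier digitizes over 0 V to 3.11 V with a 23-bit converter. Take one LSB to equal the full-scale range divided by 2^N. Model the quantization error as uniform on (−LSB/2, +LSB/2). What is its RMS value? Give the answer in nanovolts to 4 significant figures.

Span = 3.11 V.
LSB = 3.11 V / 2^23 = 370.741 nV.
RMS of a uniform error over width LSB is LSB/√12 = 107.0 nV.

107.0 nV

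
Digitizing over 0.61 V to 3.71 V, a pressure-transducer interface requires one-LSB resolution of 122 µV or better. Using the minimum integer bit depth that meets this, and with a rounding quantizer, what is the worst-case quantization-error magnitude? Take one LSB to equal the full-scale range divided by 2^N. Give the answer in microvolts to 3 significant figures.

47.3 µV

Span: 3.71 V − (0.61 V) = 3.1 V.
Levels needed ≥ 3.1/122 µV = 25410. 2^15 = 32768 suffices, so N_min = 15.
LSB = 3.1 V ÷ 2^15 = 3.1/32768 V = 94.604 µV.
|e|_max = LSB/2 = 47.3 µV.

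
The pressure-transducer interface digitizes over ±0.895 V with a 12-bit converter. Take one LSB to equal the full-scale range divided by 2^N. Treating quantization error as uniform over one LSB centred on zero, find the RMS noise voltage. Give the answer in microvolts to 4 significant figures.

The full-scale span is 0.895 − (-0.895) = 1.79 V.
One LSB is 1.79 V / 4096 = 437.012 µV.
RMS of a uniform error over width LSB is LSB/√12 = 126.2 µV.

126.2 µV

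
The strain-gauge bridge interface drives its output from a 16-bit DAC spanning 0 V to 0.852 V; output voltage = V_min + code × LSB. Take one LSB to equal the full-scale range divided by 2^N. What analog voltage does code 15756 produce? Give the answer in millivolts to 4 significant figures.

204.8 mV

Range is 0.852 V. LSB = 0.852 V / 2^16.
V_out = 0 + 15756 × (0.852/65536) V
      = 0 + 0.204836 = 0.204836 V.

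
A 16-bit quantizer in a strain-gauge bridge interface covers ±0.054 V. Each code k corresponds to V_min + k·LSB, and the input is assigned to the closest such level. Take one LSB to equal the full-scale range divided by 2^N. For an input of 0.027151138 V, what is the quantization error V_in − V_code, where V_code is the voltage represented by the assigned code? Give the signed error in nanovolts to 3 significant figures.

−473 nV

Span: 0.054 V − (-0.054 V) = 0.108 V. LSB = 0.108 V / 2^16 ≈ 1.648 µV.
(V_in − V_min)/LSB = (0.027151138 − (-0.054)) × 65536/0.108 = 49243.7128 → nearest code k = 49244.
V_code = V_min + k × range/2^16 = -0.054 + 49244 × 0.108/65536 = 0.027151611328 V.
Error = V_in − V_code = 0.027151138 − (0.027151611328) = −473 nV.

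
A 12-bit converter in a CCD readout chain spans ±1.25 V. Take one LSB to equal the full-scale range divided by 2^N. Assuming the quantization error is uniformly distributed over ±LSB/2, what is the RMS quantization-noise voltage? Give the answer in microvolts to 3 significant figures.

Range = 1.25 − (-1.25) = 2.5 V.
Step size = 2.5/4096 V = 0.61035 mV.
V_rms = LSB/√12 = 0.61035 mV / √12 = 176 µV.

176 µV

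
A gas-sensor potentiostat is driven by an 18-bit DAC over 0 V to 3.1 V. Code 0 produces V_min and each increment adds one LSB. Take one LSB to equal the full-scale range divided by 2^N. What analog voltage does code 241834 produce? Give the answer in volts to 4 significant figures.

2.860 V

Range is 3.1 V. LSB = 3.1 V / 2^18.
Output = V_min + (241834/262144) × range = 0 + 0.922523 × 3.1 V
      = 0 V + 2.85982 V = 2.85982 V.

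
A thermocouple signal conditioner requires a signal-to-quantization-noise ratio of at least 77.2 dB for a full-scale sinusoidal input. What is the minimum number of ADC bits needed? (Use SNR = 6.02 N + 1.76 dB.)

Solving 6.02 N ≥ 77.2 − 1.76: N ≥ 12.532. Round up → N = 13.

13 bits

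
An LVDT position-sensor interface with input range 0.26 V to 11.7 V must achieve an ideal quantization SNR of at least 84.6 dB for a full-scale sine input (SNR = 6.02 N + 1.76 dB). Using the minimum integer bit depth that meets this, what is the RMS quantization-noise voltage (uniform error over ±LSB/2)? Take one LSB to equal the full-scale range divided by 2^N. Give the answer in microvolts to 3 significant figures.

202 µV

The full-scale span is 11.7 − (0.26) = 11.44 V.
Required N = ⌈(84.6 − 1.76)/6.02⌉ = ⌈13.761⌉ = 14.
LSB = 11.44 V / 2^14 = 0.69824 mV.
σ_q = LSB/√12 = 0.69824 mV/3.4641 = 202 µV.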